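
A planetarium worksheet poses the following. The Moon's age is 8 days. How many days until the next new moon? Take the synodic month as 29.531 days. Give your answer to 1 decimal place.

21.5 days

The next new moon completes the synodic month: 29.531 − 8 = 21.531 days.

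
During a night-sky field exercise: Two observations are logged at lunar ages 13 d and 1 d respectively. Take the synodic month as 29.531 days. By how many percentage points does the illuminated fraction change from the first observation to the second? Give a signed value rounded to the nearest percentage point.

-95 percentage points

First observation: θ = 360°·13/29.531 = 158.5°, so f = 0.965.
Second observation: θ = 12.2°, f = 0.011.
Δf = 0.011 − 0.965 = -0.954, i.e. -95 pp.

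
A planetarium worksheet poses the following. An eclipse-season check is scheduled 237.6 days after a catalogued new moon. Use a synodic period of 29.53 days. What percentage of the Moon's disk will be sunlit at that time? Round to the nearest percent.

237.6 d spans 8 complete synodic months (8 × 29.53 = 236.24 d) plus 1.36 d.
The Moon has covered 1.36/29.53 of its cycle, so θ ≈ 360° × 1.36/29.53 = 16.6°.
Illuminated fraction = (1 − cos 16.6°)/2 = (1 − 0.958)/2 ≈ 0.021, so 2%.

2%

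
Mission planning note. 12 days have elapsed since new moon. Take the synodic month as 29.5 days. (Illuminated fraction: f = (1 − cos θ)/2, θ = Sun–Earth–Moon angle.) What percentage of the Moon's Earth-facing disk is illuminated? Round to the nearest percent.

92%

Phase angle: θ = 360°·(12 d)/(29.5 d) = 146.4°.
Illuminated fraction = (1 − cos 146.4°)/2 = (1 − (-0.833))/2 ≈ 0.917, so 92%.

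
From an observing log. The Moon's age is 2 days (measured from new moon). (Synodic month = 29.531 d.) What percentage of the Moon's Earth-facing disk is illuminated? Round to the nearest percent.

4%

Elongation θ = 360° × 2/29.531 ≈ 24.4°.
With cos θ = 0.911, the lit fraction is (1 − 0.911)/2 ≈ 0.045, so 4%.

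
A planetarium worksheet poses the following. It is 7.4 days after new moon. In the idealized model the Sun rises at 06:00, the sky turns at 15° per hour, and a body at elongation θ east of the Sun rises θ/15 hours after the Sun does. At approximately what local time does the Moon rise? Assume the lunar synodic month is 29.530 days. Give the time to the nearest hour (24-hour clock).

12:00

Phase angle: θ = 360°·(7.4 d)/(29.530 d) = 90.2°.
Delay after the Sun = 90.2° / (15°/h) ≈ 6.01 h.
06:00 + 6.01 h ≈ 12:01 → 12:00 to the nearest hour.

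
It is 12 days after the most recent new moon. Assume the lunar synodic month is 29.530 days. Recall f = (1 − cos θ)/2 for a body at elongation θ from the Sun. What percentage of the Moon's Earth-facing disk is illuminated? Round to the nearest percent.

Elongation θ = 360° × 12/29.530 ≈ 146.3°.
Illuminated fraction = (1 − cos 146.3°)/2 = (1 − (-0.832))/2 ≈ 0.916, so 92%.

92%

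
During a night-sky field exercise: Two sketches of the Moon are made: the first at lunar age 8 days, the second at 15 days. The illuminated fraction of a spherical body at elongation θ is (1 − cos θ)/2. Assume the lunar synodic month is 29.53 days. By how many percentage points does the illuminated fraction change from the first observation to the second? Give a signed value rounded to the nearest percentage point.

θ₁ = 360° × 8/29.53 = 97.5°, f₁ = (1 − cos θ₁)/2 = 0.566.
θ₂ = 360° × 15/29.53 = 182.9°, f₂ = (1 − cos θ₂)/2 = 0.999.
Change = f₂ − f₁ = +0.434 → +43 percentage points.

+43 percentage points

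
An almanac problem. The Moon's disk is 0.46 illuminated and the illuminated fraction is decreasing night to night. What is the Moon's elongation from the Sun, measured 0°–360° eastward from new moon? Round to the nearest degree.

275°

cos θ = 1 − 2f = 0.080, giving a principal value of 85.4°.
Waning ⇒ past full, so θ = 360° − 85.4° = 274.6°.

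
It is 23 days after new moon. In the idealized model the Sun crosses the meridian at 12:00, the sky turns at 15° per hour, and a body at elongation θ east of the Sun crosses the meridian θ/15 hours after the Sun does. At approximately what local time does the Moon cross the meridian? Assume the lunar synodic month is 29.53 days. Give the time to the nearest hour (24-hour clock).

07:00

Elongation θ = 360° × 23/29.53 ≈ 280.4°.
Delay after the Sun = 280.4° / (15°/h) ≈ 18.69 h.
12:00 + 18.69 h ≈ 06:42 → 07:00 to the nearest hour.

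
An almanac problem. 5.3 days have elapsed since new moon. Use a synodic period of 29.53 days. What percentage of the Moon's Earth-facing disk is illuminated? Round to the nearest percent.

Elongation θ = 360° × 5.3/29.53 ≈ 64.6°.
With cos θ = 0.429, the lit fraction is (1 − 0.429)/2 ≈ 0.286, so 29%.

29%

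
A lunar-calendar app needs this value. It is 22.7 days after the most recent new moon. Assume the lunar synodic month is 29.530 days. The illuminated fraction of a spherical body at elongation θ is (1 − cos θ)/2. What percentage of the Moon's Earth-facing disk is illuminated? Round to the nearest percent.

44%

Phase angle: θ = 360°·(22.7 d)/(29.530 d) = 276.7°.
Illuminated fraction = (1 − cos 276.7°)/2 = (1 − 0.117)/2 ≈ 0.441, so 44%.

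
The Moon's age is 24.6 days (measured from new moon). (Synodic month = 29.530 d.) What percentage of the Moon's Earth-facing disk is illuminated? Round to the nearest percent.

The Moon has covered 24.6/29.530 of its cycle, so θ ≈ 360° × 24.6/29.530 = 299.9°.
cos 299.9° = 0.498, so f = (1 − 0.498)/2 = 0.251, so 25%.

25%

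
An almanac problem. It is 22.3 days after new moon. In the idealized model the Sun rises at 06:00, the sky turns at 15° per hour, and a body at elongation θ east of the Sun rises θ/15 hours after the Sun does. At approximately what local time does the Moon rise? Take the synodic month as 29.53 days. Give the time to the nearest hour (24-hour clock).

Phase angle: θ = 360°·(22.3 d)/(29.53 d) = 271.9°.
Delay after the Sun = 271.9° / (15°/h) ≈ 18.12 h.
06:00 + 18.12 h ≈ 00:07 → 00:00 to the nearest hour.

00:00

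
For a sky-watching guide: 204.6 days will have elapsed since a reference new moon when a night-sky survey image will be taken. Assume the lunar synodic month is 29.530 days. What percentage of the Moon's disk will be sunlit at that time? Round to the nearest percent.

204.6/29.530 = 6.929 lunations, so 6 complete cycles and 27.42 d into the next.
Phase angle: θ = 360°·(27.42 d)/(29.530 d) = 334.3°.
With cos θ = 0.901, the lit fraction is (1 − 0.901)/2 ≈ 0.050, so 5%.

5%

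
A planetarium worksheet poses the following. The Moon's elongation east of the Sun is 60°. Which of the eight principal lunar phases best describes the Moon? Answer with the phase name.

60° lies in the waxing crescent sector of the 8-phase cycle.

waxing crescent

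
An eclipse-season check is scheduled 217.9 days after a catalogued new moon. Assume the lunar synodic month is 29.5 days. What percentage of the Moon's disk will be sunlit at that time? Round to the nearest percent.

Reduce mod P: 217.9 − 7×29.5 = 11.40 d into the current lunation.
Phase angle: θ = 360°·(11.40 d)/(29.5 d) = 139.1°.
With cos θ = (-0.756), the lit fraction is (1 − (-0.756))/2 ≈ 0.878, so 88%.

88%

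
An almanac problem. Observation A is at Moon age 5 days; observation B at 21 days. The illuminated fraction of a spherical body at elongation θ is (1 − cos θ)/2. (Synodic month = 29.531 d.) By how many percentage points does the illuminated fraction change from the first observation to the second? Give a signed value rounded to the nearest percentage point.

+36 pp

θ₁ = 360° × 5/29.531 = 61.0°, f₁ = (1 − cos θ₁)/2 = 0.257.
θ₂ = 360° × 21/29.531 = 256.0°, f₂ = (1 − cos θ₂)/2 = 0.621.
Change = f₂ − f₁ = +0.364 → +36 percentage points.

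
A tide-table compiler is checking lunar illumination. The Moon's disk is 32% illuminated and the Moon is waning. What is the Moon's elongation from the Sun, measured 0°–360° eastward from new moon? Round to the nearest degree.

From f = (1 − cos θ)/2: cos θ = 1 − 2×0.32 = 0.360; arccos → 68.9°.
Since the Moon is past full (waning), take the reflex angle: θ = 360° − 68.9° = 291.1°.

291°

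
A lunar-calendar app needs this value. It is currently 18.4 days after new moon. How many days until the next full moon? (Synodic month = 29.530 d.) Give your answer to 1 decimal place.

Full moon is 0.5 of the way through the cycle: age 0.5 × 29.530 = 14.765 d.
This lunation's full moon (14.765 d) has passed, so add one period: 44.295 − 18.4 = 25.895 days.

25.9 days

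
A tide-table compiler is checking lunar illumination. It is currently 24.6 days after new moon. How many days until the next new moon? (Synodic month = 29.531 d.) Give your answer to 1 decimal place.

One full lunation from the last new moon is 29.531 d; remaining = 29.531 − 24.6 = 4.931 d.

4.9 days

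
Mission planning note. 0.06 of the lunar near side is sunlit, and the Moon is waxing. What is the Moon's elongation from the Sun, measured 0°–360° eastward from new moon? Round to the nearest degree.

Invert f = (1 − cos θ)/2 to get cos θ = 1 − 2(0.06) = 0.880, hence θ₀ = arccos 0.880 = 28.4°.
The Moon is waxing (0°–180°), so θ = 28.4° directly.

28°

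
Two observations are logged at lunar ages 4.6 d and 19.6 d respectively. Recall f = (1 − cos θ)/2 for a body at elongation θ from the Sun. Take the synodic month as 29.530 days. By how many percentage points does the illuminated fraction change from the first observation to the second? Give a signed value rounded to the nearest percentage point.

+54 percentage points

θ₁ = 360° × 4.6/29.530 = 56.1°, f₁ = (1 − cos θ₁)/2 = 0.221.
θ₂ = 360° × 19.6/29.530 = 238.9°, f₂ = (1 − cos θ₂)/2 = 0.758.
Change = f₂ − f₁ = +0.537 → +54 percentage points.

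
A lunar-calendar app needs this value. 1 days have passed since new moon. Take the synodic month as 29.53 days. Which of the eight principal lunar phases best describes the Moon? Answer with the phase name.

new moon

θ ≈ 360° × 1/29.53 = 12°, which falls in the new moon sector.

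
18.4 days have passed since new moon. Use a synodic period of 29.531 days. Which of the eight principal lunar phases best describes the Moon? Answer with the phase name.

waning gibbous

At 18.4/29.531 of the cycle, θ ≈ 224° — the waning gibbous range.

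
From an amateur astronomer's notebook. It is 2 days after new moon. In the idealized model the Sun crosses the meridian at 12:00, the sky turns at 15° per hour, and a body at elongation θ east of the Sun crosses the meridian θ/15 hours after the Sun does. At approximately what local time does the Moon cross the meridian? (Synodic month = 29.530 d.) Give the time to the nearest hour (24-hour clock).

14:00

The Moon has covered 2/29.530 of its cycle, so θ ≈ 360° × 2/29.530 = 24.4°.
Delay after the Sun = 24.4° / (15°/h) ≈ 1.63 h.
12:00 + 1.63 h ≈ 13:38 → 14:00 to the nearest hour.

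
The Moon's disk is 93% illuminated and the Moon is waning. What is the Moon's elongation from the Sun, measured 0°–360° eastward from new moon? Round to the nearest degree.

211°

Invert f = (1 − cos θ)/2 to get cos θ = 1 − 2(0.93) = -0.860, hence θ₀ = arccos -0.860 = 149.3°.
Since the Moon is past full (waning), take the reflex angle: θ = 360° − 149.3° = 210.7°.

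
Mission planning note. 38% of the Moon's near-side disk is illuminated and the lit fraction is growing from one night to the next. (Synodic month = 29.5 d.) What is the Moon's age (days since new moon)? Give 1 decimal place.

6.2 days

From f = (1 − cos θ)/2: cos θ = 1 − 2×0.38 = 0.240; arccos → 76.1°.
The Moon is waxing (0°–180°), so θ = 76.1° directly.
Age = 29.5 × 76.1°/360° ≈ 6.24 days.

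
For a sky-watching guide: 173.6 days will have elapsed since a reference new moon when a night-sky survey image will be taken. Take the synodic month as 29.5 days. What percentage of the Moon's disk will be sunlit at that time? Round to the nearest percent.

Reduce mod P: 173.6 − 5×29.5 = 26.10 d into the current lunation.
The Moon has covered 26.10/29.5 of its cycle, so θ ≈ 360° × 26.10/29.5 = 318.5°.
With cos θ = 0.749, the lit fraction is (1 − 0.749)/2 ≈ 0.125, so 13%.

13%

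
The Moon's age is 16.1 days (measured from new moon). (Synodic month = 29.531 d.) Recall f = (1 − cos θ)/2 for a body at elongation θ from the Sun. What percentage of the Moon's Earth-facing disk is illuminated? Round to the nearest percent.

98%

The Moon has covered 16.1/29.531 of its cycle, so θ ≈ 360° × 16.1/29.531 = 196.3°.
Illuminated fraction = (1 − cos 196.3°)/2 = (1 − (-0.960))/2 ≈ 0.980, so 98%.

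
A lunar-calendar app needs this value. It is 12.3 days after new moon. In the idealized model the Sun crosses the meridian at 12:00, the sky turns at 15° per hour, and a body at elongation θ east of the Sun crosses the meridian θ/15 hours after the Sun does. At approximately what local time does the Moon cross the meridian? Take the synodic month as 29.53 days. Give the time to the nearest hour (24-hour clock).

Phase angle: θ = 360°·(12.3 d)/(29.53 d) = 149.9°.
Delay after the Sun = 149.9° / (15°/h) ≈ 10.00 h.
12:00 + 10.00 h ≈ 22:00 → 22:00 to the nearest hour.

22:00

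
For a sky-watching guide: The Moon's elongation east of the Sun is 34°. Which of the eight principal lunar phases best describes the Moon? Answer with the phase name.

waxing crescent

34° lies in the waxing crescent sector of the 8-phase cycle.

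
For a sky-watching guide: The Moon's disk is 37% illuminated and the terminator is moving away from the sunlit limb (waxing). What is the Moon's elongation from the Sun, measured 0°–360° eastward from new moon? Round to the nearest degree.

cos θ = 1 − 2f = 0.260, giving a principal value of 74.9°.
The Moon is waxing (0°–180°), so θ = 74.9° directly.

75°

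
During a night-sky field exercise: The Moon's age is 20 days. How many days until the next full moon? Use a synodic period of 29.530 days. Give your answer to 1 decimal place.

Full moon occurs at elongation 180°, i.e. at age 29.530 × 180/360 = 14.765 d.
Already past this cycle's full moon; the next is at 14.765 + 29.530 = 44.295 d, so 44.295 − 20 = 24.295 days.

24.3 days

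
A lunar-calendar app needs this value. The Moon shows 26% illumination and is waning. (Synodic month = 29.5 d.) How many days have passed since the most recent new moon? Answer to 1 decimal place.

cos θ = 1 − 2f = 0.480, giving a principal value of 61.3°.
A waning Moon lies in 180°–360°, so θ = 360° − 61.3° = 298.7°.
At 360°/29.5 d per day, 298.7° corresponds to 24.48 days.

24.5 days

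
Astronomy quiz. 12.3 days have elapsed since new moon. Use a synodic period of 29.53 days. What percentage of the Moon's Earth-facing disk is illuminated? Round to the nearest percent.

The Moon has covered 12.3/29.53 of its cycle, so θ ≈ 360° × 12.3/29.53 = 149.9°.
cos 149.9° = (-0.866), so f = (1 − (-0.866))/2 = 0.933, so 93%.

93%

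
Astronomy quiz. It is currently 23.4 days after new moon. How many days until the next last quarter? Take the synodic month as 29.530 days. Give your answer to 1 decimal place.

Last quarter is 0.75 of the way through the cycle: age 0.75 × 29.530 = 22.148 d.
Already past this cycle's last quarter; the next is at 22.148 + 29.530 = 51.678 d, so 51.678 − 23.4 = 28.278 days.

28.3 days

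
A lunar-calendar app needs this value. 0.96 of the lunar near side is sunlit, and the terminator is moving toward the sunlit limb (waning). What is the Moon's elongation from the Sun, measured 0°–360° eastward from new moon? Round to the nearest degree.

203°

From f = (1 − cos θ)/2: cos θ = 1 − 2×0.96 = -0.920; arccos → 156.9°.
Since the Moon is past full (waning), take the reflex angle: θ = 360° − 156.9° = 203.1°.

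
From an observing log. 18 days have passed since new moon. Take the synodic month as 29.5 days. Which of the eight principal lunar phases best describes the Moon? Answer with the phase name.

waning gibbous

At 18/29.5 of the cycle, θ ≈ 220° — the waning gibbous range.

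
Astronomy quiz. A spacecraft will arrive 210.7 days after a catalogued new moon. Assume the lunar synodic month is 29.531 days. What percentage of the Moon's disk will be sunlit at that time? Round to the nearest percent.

17%

Reduce mod P: 210.7 − 7×29.531 = 3.98 d into the current lunation.
Elongation θ = 360° × 3.98/29.531 ≈ 48.6°.
With cos θ = 0.662, the lit fraction is (1 − 0.662)/2 ≈ 0.169, so 17%.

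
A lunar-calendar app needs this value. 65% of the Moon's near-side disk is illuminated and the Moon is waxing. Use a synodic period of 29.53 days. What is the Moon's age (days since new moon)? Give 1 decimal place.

From f = (1 − cos θ)/2: cos θ = 1 − 2×0.65 = -0.300; arccos → 107.5°.
The Moon is waxing (0°–180°), so θ = 107.5° directly.
At 360°/29.53 d per day, 107.5° corresponds to 8.81 days.

8.8 days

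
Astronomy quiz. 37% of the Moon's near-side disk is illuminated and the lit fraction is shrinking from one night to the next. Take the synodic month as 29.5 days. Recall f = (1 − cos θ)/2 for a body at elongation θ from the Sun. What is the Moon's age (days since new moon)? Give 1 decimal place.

23.4 days

cos θ = 1 − 2f = 0.260, giving a principal value of 74.9°.
Since the Moon is past full (waning), take the reflex angle: θ = 360° − 74.9° = 285.1°.
That fraction of the synodic month is 285.1/360 × 29.5 d ≈ 23.36 d.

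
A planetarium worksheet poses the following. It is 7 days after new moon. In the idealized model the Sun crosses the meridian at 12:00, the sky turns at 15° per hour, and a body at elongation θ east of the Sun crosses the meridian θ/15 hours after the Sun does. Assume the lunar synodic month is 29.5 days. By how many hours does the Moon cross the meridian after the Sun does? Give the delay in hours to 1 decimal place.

5.7 h

Phase angle: θ = 360°·(7 d)/(29.5 d) = 85.4°.
The Moon trails the Sun by θ/15 = 85.4/15 ≈ 5.69 hours.
So the Moon crosses the meridian 5.69 h after the Sun.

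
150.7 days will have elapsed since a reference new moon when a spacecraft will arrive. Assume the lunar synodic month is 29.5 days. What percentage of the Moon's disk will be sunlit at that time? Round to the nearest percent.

150.7/29.5 = 5.108 lunations, so 5 complete cycles and 3.20 d into the next.
The Moon has covered 3.20/29.5 of its cycle, so θ ≈ 360° × 3.20/29.5 = 39.1°.
With cos θ = 0.777, the lit fraction is (1 − 0.777)/2 ≈ 0.112, so 11%.

11%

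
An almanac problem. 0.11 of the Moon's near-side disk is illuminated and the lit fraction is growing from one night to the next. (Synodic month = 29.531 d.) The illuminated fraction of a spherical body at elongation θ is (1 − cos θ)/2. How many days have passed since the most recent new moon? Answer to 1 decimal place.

From f = (1 − cos θ)/2: cos θ = 1 − 2×0.11 = 0.780; arccos → 38.7°.
The Moon is waxing (0°–180°), so θ = 38.7° directly.
At 360°/29.531 d per day, 38.7° corresponds to 3.18 days.

3.2 days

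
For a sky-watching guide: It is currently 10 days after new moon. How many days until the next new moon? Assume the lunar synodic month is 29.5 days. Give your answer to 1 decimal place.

The next new moon completes the synodic month: 29.5 − 10 = 19.500 days.

19.5 days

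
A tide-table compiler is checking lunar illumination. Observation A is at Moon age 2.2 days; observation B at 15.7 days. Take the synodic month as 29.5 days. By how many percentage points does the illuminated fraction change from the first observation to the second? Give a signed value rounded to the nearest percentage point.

+94 pp

First observation: θ = 360°·2.2/29.5 = 26.8°, so f = 0.054.
Second observation: θ = 191.6°, f = 0.990.
Δf = 0.990 − 0.054 = +0.936, i.e. +94 pp.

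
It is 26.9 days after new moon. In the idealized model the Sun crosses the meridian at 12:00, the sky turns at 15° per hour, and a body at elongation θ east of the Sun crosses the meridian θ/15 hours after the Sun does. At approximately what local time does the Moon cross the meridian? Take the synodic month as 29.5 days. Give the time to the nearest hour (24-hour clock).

Elongation θ = 360° × 26.9/29.5 ≈ 328.3°.
The Moon trails the Sun by θ/15 = 328.3/15 ≈ 21.88 hours.
12:00 + 21.88 h ≈ 09:53 → 10:00 to the nearest hour.

10:00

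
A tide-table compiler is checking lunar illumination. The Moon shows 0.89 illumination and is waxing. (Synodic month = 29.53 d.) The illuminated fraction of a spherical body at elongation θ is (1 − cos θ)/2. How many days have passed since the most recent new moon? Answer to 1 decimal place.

cos θ = 1 − 2f = -0.780, giving a principal value of 141.3°.
The Moon is waxing (0°–180°), so θ = 141.3° directly.
Age = 29.53 × 141.3°/360° ≈ 11.59 days.

11.6 days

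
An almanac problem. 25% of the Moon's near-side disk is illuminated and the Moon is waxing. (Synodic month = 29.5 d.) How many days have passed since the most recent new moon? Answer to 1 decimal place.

4.9 days

From f = (1 − cos θ)/2: cos θ = 1 − 2×0.25 = 0.500; arccos → 60.0°.
The Moon is waxing (0°–180°), so θ = 60.0° directly.
That fraction of the synodic month is 60.0/360 × 29.5 d ≈ 4.92 d.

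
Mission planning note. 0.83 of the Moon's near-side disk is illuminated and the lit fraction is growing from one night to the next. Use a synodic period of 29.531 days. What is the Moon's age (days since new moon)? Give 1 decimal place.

10.8 days

From f = (1 − cos θ)/2: cos θ = 1 − 2×0.83 = -0.660; arccos → 131.3°.
The Moon is waxing (0°–180°), so θ = 131.3° directly.
Age = 29.531 × 131.3°/360° ≈ 10.77 days.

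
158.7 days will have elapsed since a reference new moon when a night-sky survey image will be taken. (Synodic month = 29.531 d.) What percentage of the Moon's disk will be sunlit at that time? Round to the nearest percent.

158.7 d spans 5 complete synodic months (5 × 29.531 = 147.66 d) plus 11.04 d.
Elongation θ = 360° × 11.04/29.531 ≈ 134.6°.
cos 134.6° = (-0.703), so f = (1 − (-0.703))/2 = 0.851, so 85%.

85%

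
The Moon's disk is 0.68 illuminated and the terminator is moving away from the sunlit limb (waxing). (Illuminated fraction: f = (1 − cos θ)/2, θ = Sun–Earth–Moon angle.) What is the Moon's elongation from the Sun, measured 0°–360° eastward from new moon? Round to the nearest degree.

From f = (1 − cos θ)/2: cos θ = 1 − 2×0.68 = -0.360; arccos → 111.1°.
Before full moon the principal value applies: θ = 111.1°.

111°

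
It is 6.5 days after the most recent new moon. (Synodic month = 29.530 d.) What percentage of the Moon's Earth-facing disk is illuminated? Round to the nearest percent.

Phase angle: θ = 360°·(6.5 d)/(29.530 d) = 79.2°.
Illuminated fraction = (1 − cos 79.2°)/2 = (1 − 0.187)/2 ≈ 0.407, so 41%.

41%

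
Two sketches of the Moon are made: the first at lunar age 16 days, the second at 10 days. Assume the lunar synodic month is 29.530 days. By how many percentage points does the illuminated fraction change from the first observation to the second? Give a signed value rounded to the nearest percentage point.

-22 pp

θ₁ = 360° × 16/29.530 = 195.1°, f₁ = (1 − cos θ₁)/2 = 0.983.
θ₂ = 360° × 10/29.530 = 121.9°, f₂ = (1 − cos θ₂)/2 = 0.764.
Change = f₂ − f₁ = -0.219 → -22 percentage points.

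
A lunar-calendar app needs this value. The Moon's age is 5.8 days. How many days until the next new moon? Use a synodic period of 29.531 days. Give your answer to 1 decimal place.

23.7 days

One full lunation from the last new moon is 29.531 d; remaining = 29.531 − 5.8 = 23.731 d.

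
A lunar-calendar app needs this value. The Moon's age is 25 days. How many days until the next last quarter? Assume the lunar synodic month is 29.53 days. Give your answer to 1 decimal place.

Last quarter is 0.75 of the way through the cycle: age 0.75 × 29.53 = 22.148 d.
Already past this cycle's last quarter; the next is at 22.148 + 29.53 = 51.678 d, so 51.678 − 25 = 26.678 days.

26.7 days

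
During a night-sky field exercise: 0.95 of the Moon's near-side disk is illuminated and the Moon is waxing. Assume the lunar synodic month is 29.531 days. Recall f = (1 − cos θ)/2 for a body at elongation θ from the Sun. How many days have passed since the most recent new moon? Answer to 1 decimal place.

12.6 days

From f = (1 − cos θ)/2: cos θ = 1 − 2×0.95 = -0.900; arccos → 154.2°.
Before full moon the principal value applies: θ = 154.2°.
At 360°/29.531 d per day, 154.2° corresponds to 12.65 days.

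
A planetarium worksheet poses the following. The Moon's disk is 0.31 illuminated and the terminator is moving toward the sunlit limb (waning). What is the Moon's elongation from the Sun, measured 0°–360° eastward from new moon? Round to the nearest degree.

292°

From f = (1 − cos θ)/2: cos θ = 1 − 2×0.31 = 0.380; arccos → 67.7°.
Since the Moon is past full (waning), take the reflex angle: θ = 360° − 67.7° = 292.3°.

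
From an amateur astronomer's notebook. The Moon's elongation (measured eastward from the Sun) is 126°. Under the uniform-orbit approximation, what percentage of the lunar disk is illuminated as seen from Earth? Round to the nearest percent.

f = (1 − cos 126°)/2 = (1 − (-0.588))/2 ≈ 0.794, i.e. 79%.

79%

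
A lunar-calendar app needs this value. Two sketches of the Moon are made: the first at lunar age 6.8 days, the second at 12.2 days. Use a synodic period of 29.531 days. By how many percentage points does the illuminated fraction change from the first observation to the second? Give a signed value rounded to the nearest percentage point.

First observation: θ = 360°·6.8/29.531 = 82.9°, so f = 0.438.
Second observation: θ = 148.7°, f = 0.927.
Δf = 0.927 − 0.438 = +0.489, i.e. +49 pp.

+49 percentage points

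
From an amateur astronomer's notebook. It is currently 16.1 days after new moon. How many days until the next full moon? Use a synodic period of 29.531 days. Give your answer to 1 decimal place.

28.2 days

Full moon occurs at elongation 180°, i.e. at age 29.531 × 180/360 = 14.765 d.
Already past this cycle's full moon; the next is at 14.765 + 29.531 = 44.296 d, so 44.296 − 16.1 = 28.196 days.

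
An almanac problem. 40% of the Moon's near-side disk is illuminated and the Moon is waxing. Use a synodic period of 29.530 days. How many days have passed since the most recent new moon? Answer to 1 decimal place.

6.4 days

cos θ = 1 − 2f = 0.200, giving a principal value of 78.5°.
Before full moon the principal value applies: θ = 78.5°.
Age = 29.530 × 78.5°/360° ≈ 6.44 days.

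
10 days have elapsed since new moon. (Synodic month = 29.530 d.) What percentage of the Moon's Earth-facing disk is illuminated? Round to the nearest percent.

76%

The Moon has covered 10/29.530 of its cycle, so θ ≈ 360° × 10/29.530 = 121.9°.
cos 121.9° = (-0.529), so f = (1 − (-0.529))/2 = 0.764, so 76%.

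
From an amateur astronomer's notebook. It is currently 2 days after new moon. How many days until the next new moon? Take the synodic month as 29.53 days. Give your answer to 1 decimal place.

One full lunation from the last new moon is 29.53 d; remaining = 29.53 − 2 = 27.530 d.

27.5 days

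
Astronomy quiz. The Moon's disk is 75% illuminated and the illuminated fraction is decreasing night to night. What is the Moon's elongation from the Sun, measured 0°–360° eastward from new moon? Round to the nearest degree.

240°

cos θ = 1 − 2f = -0.500, giving a principal value of 120.0°.
Since the Moon is past full (waning), take the reflex angle: θ = 360° − 120.0° = 240.0°.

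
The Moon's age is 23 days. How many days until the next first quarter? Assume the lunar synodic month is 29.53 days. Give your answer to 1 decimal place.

13.9 days

First quarter occurs at elongation 90°, i.e. at age 29.53 × 90/360 = 7.383 d.
Already past this cycle's first quarter; the next is at 7.383 + 29.53 = 36.913 d, so 36.913 − 23 = 13.913 days.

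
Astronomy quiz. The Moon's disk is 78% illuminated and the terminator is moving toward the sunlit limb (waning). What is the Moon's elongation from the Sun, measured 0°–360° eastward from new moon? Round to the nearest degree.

From f = (1 − cos θ)/2: cos θ = 1 − 2×0.78 = -0.560; arccos → 124.1°.
A waning Moon lies in 180°–360°, so θ = 360° − 124.1° = 235.9°.

236°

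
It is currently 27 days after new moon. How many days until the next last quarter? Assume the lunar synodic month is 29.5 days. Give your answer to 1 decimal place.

Last quarter is 0.75 of the way through the cycle: age 0.75 × 29.5 = 22.125 d.
Already past this cycle's last quarter; the next is at 22.125 + 29.5 = 51.625 d, so 51.625 − 27 = 24.625 days.

24.6 days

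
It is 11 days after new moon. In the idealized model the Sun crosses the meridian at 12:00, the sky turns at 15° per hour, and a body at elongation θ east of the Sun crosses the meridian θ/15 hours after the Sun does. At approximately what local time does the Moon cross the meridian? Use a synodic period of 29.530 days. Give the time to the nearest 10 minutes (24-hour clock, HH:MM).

21:00

Phase angle: θ = 360°·(11 d)/(29.530 d) = 134.1°.
The Moon trails the Sun by θ/15 = 134.1/15 ≈ 8.94 hours.
12:00 + 8.940 h ≈ 20:56 → 21:00 to the nearest ten minutes.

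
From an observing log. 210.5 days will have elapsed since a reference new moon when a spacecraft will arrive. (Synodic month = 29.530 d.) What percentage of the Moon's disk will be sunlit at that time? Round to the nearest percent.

15%

210.5 d spans 7 complete synodic months (7 × 29.530 = 206.71 d) plus 3.79 d.
Elongation θ = 360° × 3.79/29.530 ≈ 46.2°.
cos 46.2° = 0.692, so f = (1 − 0.692)/2 = 0.154, so 15%.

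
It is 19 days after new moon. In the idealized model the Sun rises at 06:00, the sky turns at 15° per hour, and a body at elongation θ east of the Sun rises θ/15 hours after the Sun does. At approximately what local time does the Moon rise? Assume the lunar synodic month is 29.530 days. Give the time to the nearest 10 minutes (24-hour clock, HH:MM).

The Moon has covered 19/29.530 of its cycle, so θ ≈ 360° × 19/29.530 = 231.6°.
Delay after the Sun = 231.6° / (15°/h) ≈ 15.44 h.
06:00 + 15.442 h ≈ 21:27 → 21:30 to the nearest ten minutes.

21:30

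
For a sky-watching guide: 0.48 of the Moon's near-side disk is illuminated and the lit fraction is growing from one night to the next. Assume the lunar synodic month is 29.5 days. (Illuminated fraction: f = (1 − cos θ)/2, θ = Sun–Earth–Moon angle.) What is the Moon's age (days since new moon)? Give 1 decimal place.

7.2 days

Invert f = (1 − cos θ)/2 to get cos θ = 1 − 2(0.48) = 0.040, hence θ₀ = arccos 0.040 = 87.7°.
Before full moon the principal value applies: θ = 87.7°.
At 360°/29.5 d per day, 87.7° corresponds to 7.19 days.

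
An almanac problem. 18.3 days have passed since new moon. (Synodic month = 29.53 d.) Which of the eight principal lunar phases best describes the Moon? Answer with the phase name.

θ ≈ 360° × 18.3/29.53 = 223°, which falls in the waning gibbous sector.

waning gibbous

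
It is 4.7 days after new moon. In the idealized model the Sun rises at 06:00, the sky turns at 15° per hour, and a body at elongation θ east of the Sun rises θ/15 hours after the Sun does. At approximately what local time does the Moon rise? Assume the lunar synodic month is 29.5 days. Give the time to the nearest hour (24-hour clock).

Elongation θ = 360° × 4.7/29.5 ≈ 57.4°.
Delay after the Sun = 57.4° / (15°/h) ≈ 3.82 h.
06:00 + 3.82 h ≈ 09:49 → 10:00 to the nearest hour.

10:00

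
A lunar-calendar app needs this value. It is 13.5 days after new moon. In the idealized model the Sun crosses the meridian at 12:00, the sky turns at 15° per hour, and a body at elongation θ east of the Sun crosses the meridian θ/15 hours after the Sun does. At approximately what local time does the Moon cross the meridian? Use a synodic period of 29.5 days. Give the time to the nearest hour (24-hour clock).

23:00

The Moon has covered 13.5/29.5 of its cycle, so θ ≈ 360° × 13.5/29.5 = 164.7°.
At 15° of sky rotation per hour, 164.7° corresponds to a 10.98 h lag.
12:00 + 10.98 h ≈ 22:59 → 23:00 to the nearest hour.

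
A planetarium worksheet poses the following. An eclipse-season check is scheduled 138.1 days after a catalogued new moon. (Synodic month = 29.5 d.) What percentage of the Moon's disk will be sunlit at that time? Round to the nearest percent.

138.1/29.5 = 4.681 lunations, so 4 complete cycles and 20.10 d into the next.
The Moon has covered 20.10/29.5 of its cycle, so θ ≈ 360° × 20.10/29.5 = 245.3°.
With cos θ = (-0.418), the lit fraction is (1 − (-0.418))/2 ≈ 0.709, so 71%.

71%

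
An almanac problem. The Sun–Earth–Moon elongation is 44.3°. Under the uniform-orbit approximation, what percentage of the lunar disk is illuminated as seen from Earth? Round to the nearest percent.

14%

Half-versine of 44.3°: (1 − 0.716)/2 = 0.142, i.e. 14%.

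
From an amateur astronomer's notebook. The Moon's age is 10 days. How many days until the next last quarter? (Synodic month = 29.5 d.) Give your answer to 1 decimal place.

12.1 days

Last quarter is 0.75 of the way through the cycle: age 0.75 × 29.5 = 22.125 d.
That is 22.125 − 10 = 12.125 days ahead.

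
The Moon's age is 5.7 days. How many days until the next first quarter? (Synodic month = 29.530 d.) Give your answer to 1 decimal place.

1.7 days

First quarter occurs at elongation 90°, i.e. at age 29.530 × 90/360 = 7.383 d.
So 1.683 days remain (7.383 − 5.7).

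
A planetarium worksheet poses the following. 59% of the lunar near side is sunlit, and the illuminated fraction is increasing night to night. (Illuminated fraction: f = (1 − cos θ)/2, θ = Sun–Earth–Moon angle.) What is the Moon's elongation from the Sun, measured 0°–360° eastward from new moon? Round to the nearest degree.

100°

cos θ = 1 − 2f = -0.180, giving a principal value of 100.4°.
Waxing ⇒ before full, so θ = 100.4°.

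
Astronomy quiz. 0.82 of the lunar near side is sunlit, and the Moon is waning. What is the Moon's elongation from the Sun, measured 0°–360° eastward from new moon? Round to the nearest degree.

230°

cos θ = 1 − 2f = -0.640, giving a principal value of 129.8°.
A waning Moon lies in 180°–360°, so θ = 360° − 129.8° = 230.2°.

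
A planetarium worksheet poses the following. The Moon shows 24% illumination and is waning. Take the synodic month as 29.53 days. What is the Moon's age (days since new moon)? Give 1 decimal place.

cos θ = 1 − 2f = 0.520, giving a principal value of 58.7°.
Since the Moon is past full (waning), take the reflex angle: θ = 360° − 58.7° = 301.3°.
At 360°/29.53 d per day, 301.3° corresponds to 24.72 days.

24.7 days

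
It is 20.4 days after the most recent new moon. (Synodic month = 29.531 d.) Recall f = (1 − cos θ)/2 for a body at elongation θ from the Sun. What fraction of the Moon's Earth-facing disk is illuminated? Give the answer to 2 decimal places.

0.68

Phase angle: θ = 360°·(20.4 d)/(29.531 d) = 248.7°.
With cos θ = (-0.363), the lit fraction is (1 − (-0.363))/2 ≈ 0.682.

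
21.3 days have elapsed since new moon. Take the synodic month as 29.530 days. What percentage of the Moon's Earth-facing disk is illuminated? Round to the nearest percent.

Phase angle: θ = 360°·(21.3 d)/(29.530 d) = 259.7°.
cos 259.7° = (-0.179), so f = (1 − (-0.179))/2 = 0.590, so 59%.

59%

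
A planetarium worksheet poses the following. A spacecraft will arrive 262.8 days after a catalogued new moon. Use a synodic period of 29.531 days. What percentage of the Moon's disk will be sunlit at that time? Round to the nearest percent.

10%

262.8/29.531 = 8.899 lunations, so 8 complete cycles and 26.55 d into the next.
Elongation θ = 360° × 26.55/29.531 ≈ 323.7°.
Illuminated fraction = (1 − cos 323.7°)/2 = (1 − 0.806)/2 ≈ 0.097, so 10%.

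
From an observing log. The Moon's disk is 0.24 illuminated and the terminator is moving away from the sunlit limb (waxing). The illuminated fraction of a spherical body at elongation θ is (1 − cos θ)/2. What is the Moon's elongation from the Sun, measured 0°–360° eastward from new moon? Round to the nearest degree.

59°

Invert f = (1 − cos θ)/2 to get cos θ = 1 − 2(0.24) = 0.520, hence θ₀ = arccos 0.520 = 58.7°.
Waxing ⇒ before full, so θ = 58.7°.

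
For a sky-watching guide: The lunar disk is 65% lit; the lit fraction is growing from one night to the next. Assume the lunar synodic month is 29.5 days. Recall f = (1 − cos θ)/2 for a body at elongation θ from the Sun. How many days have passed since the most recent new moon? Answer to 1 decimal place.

From f = (1 − cos θ)/2: cos θ = 1 − 2×0.65 = -0.300; arccos → 107.5°.
Waxing ⇒ before full, so θ = 107.5°.
At 360°/29.5 d per day, 107.5° corresponds to 8.81 days.

8.8 days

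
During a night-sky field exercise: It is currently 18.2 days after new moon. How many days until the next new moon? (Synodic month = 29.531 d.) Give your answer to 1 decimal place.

11.3 days

One full lunation from the last new moon is 29.531 d; remaining = 29.531 − 18.2 = 11.331 d.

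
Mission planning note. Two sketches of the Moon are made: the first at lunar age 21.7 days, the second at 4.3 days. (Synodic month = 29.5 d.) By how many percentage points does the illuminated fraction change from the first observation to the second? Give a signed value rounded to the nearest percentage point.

θ₁ = 360° × 21.7/29.5 = 264.8°, f₁ = (1 − cos θ₁)/2 = 0.545.
θ₂ = 360° × 4.3/29.5 = 52.5°, f₂ = (1 − cos θ₂)/2 = 0.195.
Change = f₂ − f₁ = -0.350 → -35 percentage points.

-35 percentage points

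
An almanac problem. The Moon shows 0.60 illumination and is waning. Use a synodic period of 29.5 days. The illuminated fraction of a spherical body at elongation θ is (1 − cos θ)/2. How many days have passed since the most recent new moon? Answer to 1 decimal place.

cos θ = 1 − 2f = -0.200, giving a principal value of 101.5°.
A waning Moon lies in 180°–360°, so θ = 360° − 101.5° = 258.5°.
Age = 29.5 × 258.5°/360° ≈ 21.18 days.

21.2 days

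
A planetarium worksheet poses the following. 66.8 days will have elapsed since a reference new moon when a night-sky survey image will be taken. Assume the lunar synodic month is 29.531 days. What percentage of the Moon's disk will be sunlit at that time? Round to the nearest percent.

54%

66.8/29.531 = 2.262 lunations, so 2 complete cycles and 7.74 d into the next.
The Moon has covered 7.74/29.531 of its cycle, so θ ≈ 360° × 7.74/29.531 = 94.3°.
With cos θ = (-0.076), the lit fraction is (1 − (-0.076))/2 ≈ 0.538, so 54%.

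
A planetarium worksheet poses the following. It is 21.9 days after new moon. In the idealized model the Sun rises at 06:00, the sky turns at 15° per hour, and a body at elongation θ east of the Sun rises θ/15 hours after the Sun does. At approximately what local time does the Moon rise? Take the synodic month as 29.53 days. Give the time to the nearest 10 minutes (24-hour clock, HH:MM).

23:50

Phase angle: θ = 360°·(21.9 d)/(29.53 d) = 267.0°.
The Moon trails the Sun by θ/15 = 267.0/15 ≈ 17.80 hours.
06:00 + 17.799 h ≈ 23:48 → 23:50 to the nearest ten minutes.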